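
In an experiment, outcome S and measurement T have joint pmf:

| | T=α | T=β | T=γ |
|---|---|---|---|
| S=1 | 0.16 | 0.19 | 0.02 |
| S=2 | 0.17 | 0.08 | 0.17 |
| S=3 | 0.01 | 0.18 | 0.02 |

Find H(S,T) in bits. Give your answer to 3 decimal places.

2.776 bits

H(S,T) = −Σ p(x,y)·log₂ p(x,y) over all 9 cells.
  cell (1,α): −0.16·log₂0.16 = 0.4230
  cell (1,β): −0.19·log₂0.19 = 0.4552
  cell (1,γ): −0.02·log₂0.02 = 0.1129
  cell (2,α): −0.17·log₂0.17 = 0.4346
  cell (2,β): −0.08·log₂0.08 = 0.2915
  cell (2,γ): −0.17·log₂0.17 = 0.4346
  cell (3,α): −0.01·log₂0.01 = 0.0664
  cell (3,β): −0.18·log₂0.18 = 0.4453
  cell (3,γ): −0.02·log₂0.02 = 0.1129
Sum = 2.776 bits.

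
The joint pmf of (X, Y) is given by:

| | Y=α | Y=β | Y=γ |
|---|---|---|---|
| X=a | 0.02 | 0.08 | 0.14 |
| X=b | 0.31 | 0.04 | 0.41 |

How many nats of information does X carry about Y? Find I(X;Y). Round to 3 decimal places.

Marginals: p(X) = (0.2400, 0.7600), p(Y) = (0.3300, 0.1200, 0.5500).
I(X;Y) = H(X) + H(Y) − H(X,Y).
H(X) = 0.5511, H(Y) = 0.9491, H(X,Y) = 1.4129.
I(X;Y) = 0.5511 + 0.9491 − 1.4129 = 0.087 nats.

0.087 nats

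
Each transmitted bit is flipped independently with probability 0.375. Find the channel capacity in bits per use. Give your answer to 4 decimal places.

0.0456 bits

Binary symmetric channel: C = 1 − h₂(ε) where h₂ is the binary entropy function.
h₂(0.375) = −0.375·log₂0.375 − 0.625·log₂0.625 = 0.9544.
C = 1 − 0.9544 = 0.0456 bits per channel use.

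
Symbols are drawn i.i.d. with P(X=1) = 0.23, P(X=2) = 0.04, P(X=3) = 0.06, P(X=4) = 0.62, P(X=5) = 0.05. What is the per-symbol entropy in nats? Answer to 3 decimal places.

1.082 nats

H(X) = −Σ p·ln p.
  −(0.23)·ln(0.23) = 0.3380
  −(0.04)·ln(0.04) = 0.1288
  −(0.06)·ln(0.06) = 0.1688
  −(0.62)·ln(0.62) = 0.2964
  −(0.05)·ln(0.05) = 0.1498
Sum: 0.3380 + 0.1288 + 0.1688 + 0.2964 + 0.1498 = 1.082 nats.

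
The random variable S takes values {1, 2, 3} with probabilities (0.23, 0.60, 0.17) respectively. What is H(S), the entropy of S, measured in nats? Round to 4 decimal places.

0.9458 nats

H(S) = −Σ p·ln p.
  −(0.23)·ln(0.23) = 0.33803
  −(0.60)·ln(0.60) = 0.30650
  −(0.17)·ln(0.17) = 0.30123
Sum: 0.33803 + 0.30650 + 0.30123 = 0.9458 nats.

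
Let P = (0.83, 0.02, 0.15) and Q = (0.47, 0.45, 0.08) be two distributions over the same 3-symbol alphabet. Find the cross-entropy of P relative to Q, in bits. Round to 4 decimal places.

H(P,Q) = −Σ p·log₂ q.
  −0.83·log₂(0.47) = 0.90409
  −0.02·log₂(0.45) = 0.02304
  −0.15·log₂(0.08) = 0.54658
H(P,Q) = 1.4737 bits.

1.4737 bits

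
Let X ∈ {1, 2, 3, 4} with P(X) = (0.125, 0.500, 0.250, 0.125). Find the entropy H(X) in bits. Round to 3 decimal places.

1.750 bits

H(X) = −Σ p·log₂ p.
  −(0.125)·log₂(0.125) = 0.3750
  −(0.500)·log₂(0.500) = 0.5000
  −(0.250)·log₂(0.250) = 0.5000
  −(0.125)·log₂(0.125) = 0.3750
Sum: 0.3750 + 0.5000 + 0.5000 + 0.3750 = 1.750 bits.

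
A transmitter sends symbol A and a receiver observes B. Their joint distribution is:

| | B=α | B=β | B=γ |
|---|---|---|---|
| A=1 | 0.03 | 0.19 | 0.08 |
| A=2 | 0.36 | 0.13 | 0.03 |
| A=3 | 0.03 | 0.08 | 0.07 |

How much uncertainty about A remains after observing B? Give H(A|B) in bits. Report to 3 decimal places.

Marginals: p(A) = (0.3000, 0.5200, 0.1800), p(B) = (0.4200, 0.4000, 0.1800).
H(A|B) = Σ p(B) · H(A|B=·).
  B=α: p=0.4200, H(A|B=α) = 0.7345
  B=β: p=0.4000, H(A|B=β) = 1.5015
  B=γ: p=0.1800, H(A|B=γ) = 1.4807
Weighted sum = 1.176 bits.

1.176 bits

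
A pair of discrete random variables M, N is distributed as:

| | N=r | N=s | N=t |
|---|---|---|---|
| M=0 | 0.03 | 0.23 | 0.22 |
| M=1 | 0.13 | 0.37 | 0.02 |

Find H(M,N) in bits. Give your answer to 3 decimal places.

H(M,N) = −Σ p(x,y)·log₂ p(x,y) over all 6 cells.
  cell (0,r): −0.03·log₂0.03 = 0.1518
  cell (0,s): −0.23·log₂0.23 = 0.4877
  cell (0,t): −0.22·log₂0.22 = 0.4806
  cell (1,r): −0.13·log₂0.13 = 0.3826
  cell (1,s): −0.37·log₂0.37 = 0.5307
  cell (1,t): −0.02·log₂0.02 = 0.1129
Sum = 2.146 bits.

2.146 bits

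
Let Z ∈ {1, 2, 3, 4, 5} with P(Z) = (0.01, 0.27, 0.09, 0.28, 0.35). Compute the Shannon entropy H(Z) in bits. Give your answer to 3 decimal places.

1.933 bits

H(Z) = −Σ p·log₂ p.
  −(0.01)·log₂(0.01) = 0.0664
  −(0.27)·log₂(0.27) = 0.5100
  −(0.09)·log₂(0.09) = 0.3127
  −(0.28)·log₂(0.28) = 0.5142
  −(0.35)·log₂(0.35) = 0.5301
Sum: 0.0664 + 0.5100 + 0.3127 + 0.5142 + 0.5301 = 1.933 bits.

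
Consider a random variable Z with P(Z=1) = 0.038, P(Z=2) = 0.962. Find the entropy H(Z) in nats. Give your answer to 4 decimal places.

0.1615 nats

H(Z) = −Σ p·ln p.
  −(0.038)·ln(0.038) = 0.12427
  −(0.962)·ln(0.962) = 0.03727
Sum: 0.12427 + 0.03727 = 0.1615 nats.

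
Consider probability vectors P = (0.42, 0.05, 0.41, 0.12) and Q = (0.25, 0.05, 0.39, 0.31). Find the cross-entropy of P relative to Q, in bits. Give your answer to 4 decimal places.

H(P,Q) = −Σ p·log₂ q.
  −0.42·log₂(0.25) = 0.84000
  −0.05·log₂(0.05) = 0.21610
  −0.41·log₂(0.39) = 0.55697
  −0.12·log₂(0.31) = 0.20276
H(P,Q) = 1.8158 bits.

1.8158 bits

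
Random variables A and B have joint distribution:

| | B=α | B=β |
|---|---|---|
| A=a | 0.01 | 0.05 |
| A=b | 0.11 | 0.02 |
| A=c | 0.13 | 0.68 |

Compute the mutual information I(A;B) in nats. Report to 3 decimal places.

0.123 nats

Marginals: p(A) = (0.0600, 0.1300, 0.8100), p(B) = (0.2500, 0.7500).
I(A;B) = H(A) + H(B) − H(A,B).
H(A) = 0.6047, H(B) = 0.5623, H(A,B) = 1.0444.
I(A;B) = 0.6047 + 0.5623 − 1.0444 = 0.123 nats.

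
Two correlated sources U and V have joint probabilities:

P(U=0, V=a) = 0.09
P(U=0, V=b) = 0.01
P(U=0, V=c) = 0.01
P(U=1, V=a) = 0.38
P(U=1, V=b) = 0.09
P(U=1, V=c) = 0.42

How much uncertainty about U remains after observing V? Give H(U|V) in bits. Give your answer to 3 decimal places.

Chain rule: H(U|V) = H(U,V) − H(V).
Marginals: p(U) = (0.1100, 0.8900), p(V) = (0.4700, 0.1000, 0.4300).
H(U,V) = 1.8143 bits; H(V) = 1.3677 bits.
H(U|V) = 1.8143 − 1.3677 = 0.447 bits.

0.447 bits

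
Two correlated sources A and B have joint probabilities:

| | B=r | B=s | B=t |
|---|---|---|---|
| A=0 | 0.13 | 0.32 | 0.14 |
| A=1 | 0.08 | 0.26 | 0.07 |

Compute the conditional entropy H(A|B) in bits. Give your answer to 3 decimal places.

Marginals: p(A) = (0.5900, 0.4100), p(B) = (0.2100, 0.5800, 0.2100).
H(A|B) = Σ p(B) · H(A|B=·).
  B=r: p=0.2100, H(A|B=r) = 0.9587
  B=s: p=0.5800, H(A|B=s) = 0.9923
  B=t: p=0.2100, H(A|B=t) = 0.9183
Weighted sum = 0.970 bits.

0.970 bits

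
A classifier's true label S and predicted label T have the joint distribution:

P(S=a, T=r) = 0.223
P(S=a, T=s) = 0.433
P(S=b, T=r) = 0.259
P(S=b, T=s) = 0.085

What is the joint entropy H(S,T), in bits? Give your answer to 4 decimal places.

1.8127 bits

H(S,T) = −Σ p(x,y)·log₂ p(x,y) over all 4 cells.
  cell (a,r): −0.223·log₂0.223 = 0.48277
  cell (a,s): −0.433·log₂0.433 = 0.52287
  cell (b,r): −0.259·log₂0.259 = 0.50478
  cell (b,s): −0.085·log₂0.085 = 0.30229
Sum = 1.8127 bits.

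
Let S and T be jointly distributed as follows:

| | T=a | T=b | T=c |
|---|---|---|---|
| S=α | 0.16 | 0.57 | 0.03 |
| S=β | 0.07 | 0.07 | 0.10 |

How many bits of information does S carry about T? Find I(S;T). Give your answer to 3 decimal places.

0.171 bits

Marginals: p(S) = (0.7600, 0.2400), p(T) = (0.2300, 0.6400, 0.1300).
I(S;T) = H(S) + H(T) − H(S,T).
H(S) = 0.7950, H(T) = 1.2824, H(S,T) = 1.9063.
I(S;T) = 0.7950 + 1.2824 − 1.9063 = 0.171 bits.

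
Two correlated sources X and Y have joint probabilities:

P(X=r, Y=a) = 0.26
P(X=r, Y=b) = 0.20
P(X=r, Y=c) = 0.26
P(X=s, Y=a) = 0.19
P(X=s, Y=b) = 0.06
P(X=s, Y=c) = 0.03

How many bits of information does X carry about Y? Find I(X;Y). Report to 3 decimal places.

Marginals: p(X) = (0.7200, 0.2800), p(Y) = (0.4500, 0.2600, 0.2900).
I(X;Y) = H(X) + H(Y) − H(X,Y).
H(X) = 0.8555, H(Y) = 1.5416, H(X,Y) = 2.3255.
I(X;Y) = 0.8555 + 1.5416 − 2.3255 = 0.072 bits.

0.072 bits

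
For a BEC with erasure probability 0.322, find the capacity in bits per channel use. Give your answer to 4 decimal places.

Binary erasure channel: capacity C = 1 − ε.
C = 1 − 0.322 = 0.6780 bits per channel use.

0.6780 bits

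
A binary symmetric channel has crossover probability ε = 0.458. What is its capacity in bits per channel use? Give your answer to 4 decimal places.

0.0051 bits

Binary symmetric channel: C = 1 − h₂(ε) where h₂ is the binary entropy function.
h₂(0.458) = −0.458·log₂0.458 − 0.542·log₂0.542 = 0.9949.
C = 1 − 0.9949 = 0.0051 bits per channel use.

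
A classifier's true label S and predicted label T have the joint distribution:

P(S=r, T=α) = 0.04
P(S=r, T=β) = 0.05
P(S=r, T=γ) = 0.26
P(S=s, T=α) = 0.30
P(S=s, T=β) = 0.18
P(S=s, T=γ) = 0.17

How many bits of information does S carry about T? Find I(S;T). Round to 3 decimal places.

0.166 bits

Marginals: p(S) = (0.3500, 0.6500), p(T) = (0.3400, 0.2300, 0.4300).
I(S;T) = Σ p(x,y)·log₂[p(x,y)/(p(x)p(y))].
  (r,α): 0.04·log₂(0.3361) = -0.0629
  (r,β): 0.05·log₂(0.6211) = -0.0344
  (r,γ): 0.26·log₂(1.7276) = 0.2051
  (s,α): 0.30·log₂(1.3575) = 0.1323
  (s,β): 0.18·log₂(1.2040) = 0.0482
  (s,γ): 0.17·log₂(0.6082) = -0.1219
Sum = 0.166 bits.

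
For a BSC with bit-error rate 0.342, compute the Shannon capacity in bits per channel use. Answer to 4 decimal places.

Binary symmetric channel: C = 1 − h₂(ε) where h₂ is the binary entropy function.
h₂(0.342) = −0.342·log₂0.342 − 0.658·log₂0.658 = 0.9267.
C = 1 − 0.9267 = 0.0733 bits per channel use.

0.0733 bits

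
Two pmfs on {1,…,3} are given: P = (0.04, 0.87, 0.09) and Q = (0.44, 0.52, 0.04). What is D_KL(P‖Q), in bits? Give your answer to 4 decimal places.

D(P‖Q) = Σ p·log₂(p/q).
  0.04·log₂(0.04/0.44) = -0.13838
  0.87·log₂(0.87/0.52) = 0.64598
  0.09·log₂(0.09/0.04) = 0.10529
D(P‖Q) = 0.6129 bits.

0.6129 bits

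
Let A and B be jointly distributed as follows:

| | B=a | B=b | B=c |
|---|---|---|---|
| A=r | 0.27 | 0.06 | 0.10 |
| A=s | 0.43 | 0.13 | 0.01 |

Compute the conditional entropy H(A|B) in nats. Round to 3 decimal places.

Marginals: p(A) = (0.4300, 0.5700), p(B) = (0.7000, 0.1900, 0.1100).
H(A|B) = Σ p(B) · H(A|B=·).
  B=a: p=0.7000, H(A|B=a) = 0.6668
  B=b: p=0.1900, H(A|B=b) = 0.6237
  B=c: p=0.1100, H(A|B=c) = 0.3046
Weighted sum = 0.619 nats.

0.619 nats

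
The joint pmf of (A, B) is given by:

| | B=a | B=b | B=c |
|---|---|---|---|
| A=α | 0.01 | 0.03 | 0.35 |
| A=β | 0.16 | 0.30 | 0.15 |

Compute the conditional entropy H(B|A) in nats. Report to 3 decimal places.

Marginals: p(A) = (0.3900, 0.6100), p(B) = (0.1700, 0.3300, 0.5000).
H(B|A) = Σ p(A) · H(B|A=·).
  A=α: p=0.3900, H(B|A=α) = 0.3884
  A=β: p=0.6100, H(B|A=β) = 1.0450
Weighted sum = 0.789 nats.

0.789 nats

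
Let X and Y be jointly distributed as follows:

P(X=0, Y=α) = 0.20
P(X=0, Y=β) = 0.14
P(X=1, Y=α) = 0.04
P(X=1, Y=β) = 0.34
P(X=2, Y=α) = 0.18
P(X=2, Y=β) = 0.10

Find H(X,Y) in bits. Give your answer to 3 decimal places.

2.354 bits

H(X,Y) = −Σ p(x,y)·log₂ p(x,y) over all 6 cells.
  cell (0,α): −0.20·log₂0.20 = 0.4644
  cell (0,β): −0.14·log₂0.14 = 0.3971
  cell (1,α): −0.04·log₂0.04 = 0.1858
  cell (1,β): −0.34·log₂0.34 = 0.5292
  cell (2,α): −0.18·log₂0.18 = 0.4453
  cell (2,β): −0.10·log₂0.10 = 0.3322
Sum = 2.354 bits.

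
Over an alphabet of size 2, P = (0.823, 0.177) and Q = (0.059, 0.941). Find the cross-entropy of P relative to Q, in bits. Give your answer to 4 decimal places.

H(P,Q) = −Σ p·log₂ q.
  −0.823·log₂(0.059) = 3.36043
  −0.177·log₂(0.941) = 0.01553
H(P,Q) = 3.3760 bits.

3.3760 bits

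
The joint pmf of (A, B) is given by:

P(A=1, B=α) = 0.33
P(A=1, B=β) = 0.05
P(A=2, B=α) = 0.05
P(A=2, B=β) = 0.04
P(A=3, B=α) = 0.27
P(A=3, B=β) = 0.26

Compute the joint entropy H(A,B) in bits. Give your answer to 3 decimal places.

H(A,B) = −Σ p(x,y)·log₂ p(x,y) over all 6 cells.
  cell (1,α): −0.33·log₂0.33 = 0.5278
  cell (1,β): −0.05·log₂0.05 = 0.2161
  cell (2,α): −0.05·log₂0.05 = 0.2161
  cell (2,β): −0.04·log₂0.04 = 0.1858
  cell (3,α): −0.27·log₂0.27 = 0.5100
  cell (3,β): −0.26·log₂0.26 = 0.5053
Sum = 2.161 bits.

2.161 bits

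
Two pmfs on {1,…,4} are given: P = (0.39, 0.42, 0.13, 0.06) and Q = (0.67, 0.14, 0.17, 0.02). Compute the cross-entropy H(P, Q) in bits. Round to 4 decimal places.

H(P,Q) = −Σ p·log₂ q.
  −0.39·log₂(0.67) = 0.22533
  −0.42·log₂(0.14) = 1.19133
  −0.13·log₂(0.17) = 0.33233
  −0.06·log₂(0.02) = 0.33863
H(P,Q) = 2.0876 bits.

2.0876 bits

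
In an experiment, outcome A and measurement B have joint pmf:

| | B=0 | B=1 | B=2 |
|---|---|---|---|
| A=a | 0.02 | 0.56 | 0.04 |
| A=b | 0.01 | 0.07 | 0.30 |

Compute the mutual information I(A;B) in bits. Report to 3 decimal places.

Marginals: p(A) = (0.6200, 0.3800), p(B) = (0.0300, 0.6300, 0.3400).
I(A;B) = H(A) + H(B) − H(A,B).
H(A) = 0.9580, H(B) = 1.1009, H(A,B) = 1.6232.
I(A;B) = 0.9580 + 1.1009 − 1.6232 = 0.436 bits.

0.436 bits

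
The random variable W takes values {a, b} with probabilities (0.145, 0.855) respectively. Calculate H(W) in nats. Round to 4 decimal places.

H(W) = −Σ p·ln p.
  −(0.145)·ln(0.145) = 0.28000
  −(0.855)·ln(0.855) = 0.13394
Sum: 0.28000 + 0.13394 = 0.4139 nats.

0.4139 nats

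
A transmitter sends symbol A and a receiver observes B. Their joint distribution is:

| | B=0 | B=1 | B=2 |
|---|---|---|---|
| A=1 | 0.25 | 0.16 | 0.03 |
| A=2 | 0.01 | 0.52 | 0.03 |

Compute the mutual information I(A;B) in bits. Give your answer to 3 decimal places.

Marginals: p(A) = (0.4400, 0.5600), p(B) = (0.2600, 0.6800, 0.0600).
I(A;B) = H(A) + H(B) − H(A,B).
H(A) = 0.9896, H(B) = 1.1272, H(A,B) = 1.7836.
I(A;B) = 0.9896 + 1.1272 − 1.7836 = 0.333 bits.

0.333 bits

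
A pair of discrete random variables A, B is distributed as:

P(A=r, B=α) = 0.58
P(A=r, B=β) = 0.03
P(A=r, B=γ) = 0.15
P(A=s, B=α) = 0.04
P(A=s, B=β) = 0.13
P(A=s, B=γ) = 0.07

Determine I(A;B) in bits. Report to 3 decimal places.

Marginals: p(A) = (0.7600, 0.2400), p(B) = (0.6200, 0.1600, 0.2200).
I(A;B) = H(A) + H(B) − H(A,B).
H(A) = 0.7950, H(B) = 1.3312, H(A,B) = 1.8551.
I(A;B) = 0.7950 + 1.3312 − 1.8551 = 0.271 bits.

0.271 bits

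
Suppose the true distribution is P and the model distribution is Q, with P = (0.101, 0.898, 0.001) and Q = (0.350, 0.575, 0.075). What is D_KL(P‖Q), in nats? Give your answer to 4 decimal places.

D(P‖Q) = Σ p·ln(p/q).
  0.101·ln(0.101/0.350) = -0.12552
  0.898·ln(0.898/0.575) = 0.40033
  0.001·ln(0.001/0.075) = -0.00432
D(P‖Q) = 0.2705 nats.

0.2705 nats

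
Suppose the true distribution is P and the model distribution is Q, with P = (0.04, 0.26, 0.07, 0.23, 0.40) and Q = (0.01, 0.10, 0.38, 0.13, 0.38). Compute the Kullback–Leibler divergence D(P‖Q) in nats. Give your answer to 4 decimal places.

0.3372 nats

D(P‖Q) = Σ p·ln(p/q).
  0.04·ln(0.04/0.01) = 0.05545
  0.26·ln(0.26/0.10) = 0.24843
  0.07·ln(0.07/0.38) = -0.11842
  0.23·ln(0.23/0.13) = 0.13123
  0.40·ln(0.40/0.38) = 0.02052
D(P‖Q) = 0.3372 nats.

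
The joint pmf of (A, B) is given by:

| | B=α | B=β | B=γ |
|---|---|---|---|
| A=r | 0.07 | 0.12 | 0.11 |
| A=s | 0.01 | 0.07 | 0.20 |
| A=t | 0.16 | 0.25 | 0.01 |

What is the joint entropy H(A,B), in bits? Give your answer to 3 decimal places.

2.775 bits

H(A,B) = −Σ p(x,y)·log₂ p(x,y) over all 9 cells.
  cell (r,α): −0.07·log₂0.07 = 0.2686
  cell (r,β): −0.12·log₂0.12 = 0.3671
  cell (r,γ): −0.11·log₂0.11 = 0.3503
  cell (s,α): −0.01·log₂0.01 = 0.0664
  cell (s,β): −0.07·log₂0.07 = 0.2686
  cell (s,γ): −0.20·log₂0.20 = 0.4644
  cell (t,α): −0.16·log₂0.16 = 0.4230
  cell (t,β): −0.25·log₂0.25 = 0.5000
  cell (t,γ): −0.01·log₂0.01 = 0.0664
Sum = 2.775 bits.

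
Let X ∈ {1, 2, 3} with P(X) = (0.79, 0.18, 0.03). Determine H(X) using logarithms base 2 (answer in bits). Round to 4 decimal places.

H(X) = −Σ p·log₂ p.
  −(0.79)·log₂(0.79) = 0.26866
  −(0.18)·log₂(0.18) = 0.44531
  −(0.03)·log₂(0.03) = 0.15177
Sum: 0.26866 + 0.44531 + 0.15177 = 0.8657 bits.

0.8657 bits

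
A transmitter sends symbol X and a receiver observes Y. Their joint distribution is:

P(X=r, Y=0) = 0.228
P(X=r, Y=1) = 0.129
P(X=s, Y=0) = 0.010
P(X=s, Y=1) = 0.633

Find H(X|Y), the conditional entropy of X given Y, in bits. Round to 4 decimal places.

Marginals: p(X) = (0.3570, 0.6430), p(Y) = (0.2380, 0.7620).
H(X|Y) = Σ p(Y) · H(X|Y=·).
  Y=0: p=0.2380, H(X|Y=0) = 0.2515
  Y=1: p=0.7620, H(X|Y=1) = 0.6561
Weighted sum = 0.5598 bits.

0.5598 bits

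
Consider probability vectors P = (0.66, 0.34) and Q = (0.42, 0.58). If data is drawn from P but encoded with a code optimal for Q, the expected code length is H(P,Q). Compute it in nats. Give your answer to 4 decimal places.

H(P,Q) = −Σ p·ln q.
  −0.66·ln(0.42) = 0.57255
  −0.34·ln(0.58) = 0.18521
H(P,Q) = 0.7578 nats.

0.7578 nats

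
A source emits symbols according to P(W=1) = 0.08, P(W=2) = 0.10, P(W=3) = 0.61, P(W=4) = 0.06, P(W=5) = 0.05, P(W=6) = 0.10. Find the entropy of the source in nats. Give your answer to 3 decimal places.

1.283 nats

H(W) = −Σ p·ln p.
  −(0.08)·ln(0.08) = 0.2021
  −(0.10)·ln(0.10) = 0.2303
  −(0.61)·ln(0.61) = 0.3015
  −(0.06)·ln(0.06) = 0.1688
  −(0.05)·ln(0.05) = 0.1498
  −(0.10)·ln(0.10) = 0.2303
Sum: 0.2021 + 0.2303 + 0.3015 + 0.1688 + 0.1498 + 0.2303 = 1.283 nats.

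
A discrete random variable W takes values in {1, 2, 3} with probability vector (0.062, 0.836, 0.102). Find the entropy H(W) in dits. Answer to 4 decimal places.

0.2410 dits

H(W) = −Σ p·log₁₀ p.
  −(0.062)·log₁₀(0.062) = 0.07487
  −(0.836)·log₁₀(0.836) = 0.06504
  −(0.102)·log₁₀(0.102) = 0.10112
Sum: 0.07487 + 0.06504 + 0.10112 = 0.2410 dits.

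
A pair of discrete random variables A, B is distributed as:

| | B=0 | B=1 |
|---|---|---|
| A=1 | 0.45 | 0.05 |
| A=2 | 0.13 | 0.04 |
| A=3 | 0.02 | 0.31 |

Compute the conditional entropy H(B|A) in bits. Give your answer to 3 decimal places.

0.477 bits

Marginals: p(A) = (0.5000, 0.1700, 0.3300), p(B) = (0.6000, 0.4000).
H(B|A) = Σ p(A) · H(B|A=·).
  A=1: p=0.5000, H(B|A=1) = 0.4690
  A=2: p=0.1700, H(B|A=2) = 0.7871
  A=3: p=0.3300, H(B|A=3) = 0.3298
Weighted sum = 0.477 bits.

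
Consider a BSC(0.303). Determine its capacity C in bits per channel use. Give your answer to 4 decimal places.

Binary symmetric channel: C = 1 − h₂(ε) where h₂ is the binary entropy function.
h₂(0.303) = −0.303·log₂0.303 − 0.697·log₂0.697 = 0.8849.
C = 1 − 0.8849 = 0.1151 bits per channel use.

0.1151 bits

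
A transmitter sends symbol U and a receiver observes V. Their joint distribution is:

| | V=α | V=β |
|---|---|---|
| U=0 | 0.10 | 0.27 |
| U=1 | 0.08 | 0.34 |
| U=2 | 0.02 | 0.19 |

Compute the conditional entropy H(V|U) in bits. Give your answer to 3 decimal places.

Chain rule: H(V|U) = H(U,V) − H(U).
Marginals: p(U) = (0.3700, 0.4200, 0.2100), p(V) = (0.2000, 0.8000).
H(U,V) = 2.2310 bits; H(U) = 1.5292 bits.
H(V|U) = 2.2310 − 1.5292 = 0.702 bits.

0.702 bits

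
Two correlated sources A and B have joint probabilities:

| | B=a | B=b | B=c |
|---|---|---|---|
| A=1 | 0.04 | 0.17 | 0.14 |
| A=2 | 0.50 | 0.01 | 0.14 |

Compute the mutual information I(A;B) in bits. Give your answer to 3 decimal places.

0.393 bits

Marginals: p(A) = (0.3500, 0.6500), p(B) = (0.5400, 0.1800, 0.2800).
I(A;B) = H(A) + H(B) − H(A,B).
H(A) = 0.9341, H(B) = 1.4396, H(A,B) = 1.9810.
I(A;B) = 0.9341 + 1.4396 − 1.9810 = 0.393 bits.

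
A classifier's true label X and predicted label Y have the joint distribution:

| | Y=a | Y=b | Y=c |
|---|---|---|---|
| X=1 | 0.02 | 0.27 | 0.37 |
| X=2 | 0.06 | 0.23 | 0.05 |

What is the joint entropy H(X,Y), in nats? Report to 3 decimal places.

H(X,Y) = −Σ p(x,y)·ln p(x,y) over all 6 cells.
  cell (1,a): −0.02·ln0.02 = 0.0782
  cell (1,b): −0.27·ln0.27 = 0.3535
  cell (1,c): −0.37·ln0.37 = 0.3679
  cell (2,a): −0.06·ln0.06 = 0.1688
  cell (2,b): −0.23·ln0.23 = 0.3380
  cell (2,c): −0.05·ln0.05 = 0.1498
Sum = 1.456 nats.

1.456 nats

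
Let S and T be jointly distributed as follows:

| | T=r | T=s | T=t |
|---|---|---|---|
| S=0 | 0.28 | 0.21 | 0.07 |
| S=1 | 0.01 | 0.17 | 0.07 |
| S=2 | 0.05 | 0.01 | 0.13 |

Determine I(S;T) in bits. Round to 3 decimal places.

0.302 bits

Marginals: p(S) = (0.5600, 0.2500, 0.1900), p(T) = (0.3400, 0.3900, 0.2700).
I(S;T) = H(S) + H(T) − H(S,T).
H(S) = 1.4237, H(T) = 1.5690, H(S,T) = 2.6904.
I(S;T) = 1.4237 + 1.5690 − 2.6904 = 0.302 bits.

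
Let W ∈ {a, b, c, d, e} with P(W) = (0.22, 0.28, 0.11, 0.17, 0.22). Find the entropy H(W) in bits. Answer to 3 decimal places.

H(W) = −Σ p·log₂ p.
  −(0.22)·log₂(0.22) = 0.4806
  −(0.28)·log₂(0.28) = 0.5142
  −(0.11)·log₂(0.11) = 0.3503
  −(0.17)·log₂(0.17) = 0.4346
  −(0.22)·log₂(0.22) = 0.4806
Sum: 0.4806 + 0.5142 + 0.3503 + 0.4346 + 0.4806 = 2.260 bits.

2.260 bits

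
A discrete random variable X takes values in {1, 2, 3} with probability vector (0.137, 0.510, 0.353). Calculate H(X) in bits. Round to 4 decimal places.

1.4186 bits

H(X) = −Σ p·log₂ p.
  −(0.137)·log₂(0.137) = 0.39288
  −(0.510)·log₂(0.510) = 0.49543
  −(0.353)·log₂(0.353) = 0.53030
Sum: 0.39288 + 0.49543 + 0.53030 = 1.4186 bits.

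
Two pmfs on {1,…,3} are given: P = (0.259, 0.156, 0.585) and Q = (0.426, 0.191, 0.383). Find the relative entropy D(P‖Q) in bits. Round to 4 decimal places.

0.1260 bits

D(P‖Q) = Σ p·log₂(p/q).
  0.259·log₂(0.259/0.426) = -0.18594
  0.156·log₂(0.156/0.191) = -0.04556
  0.585·log₂(0.585/0.383) = 0.35749
D(P‖Q) = 0.1260 bits.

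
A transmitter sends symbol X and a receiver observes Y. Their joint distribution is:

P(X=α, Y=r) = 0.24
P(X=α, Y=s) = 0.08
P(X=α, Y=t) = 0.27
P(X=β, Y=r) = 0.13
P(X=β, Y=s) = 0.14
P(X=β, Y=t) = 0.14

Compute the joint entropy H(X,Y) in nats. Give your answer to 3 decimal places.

1.714 nats

H(X,Y) = −Σ p(x,y)·ln p(x,y) over all 6 cells.
  cell (α,r): −0.24·ln0.24 = 0.3425
  cell (α,s): −0.08·ln0.08 = 0.2021
  cell (α,t): −0.27·ln0.27 = 0.3535
  cell (β,r): −0.13·ln0.13 = 0.2652
  cell (β,s): −0.14·ln0.14 = 0.2753
  cell (β,t): −0.14·ln0.14 = 0.2753
Sum = 1.714 nats.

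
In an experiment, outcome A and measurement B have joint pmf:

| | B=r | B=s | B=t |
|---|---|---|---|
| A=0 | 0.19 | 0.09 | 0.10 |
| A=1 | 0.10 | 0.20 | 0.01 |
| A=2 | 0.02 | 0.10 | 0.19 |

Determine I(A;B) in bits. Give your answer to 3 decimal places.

Marginals: p(A) = (0.3800, 0.3100, 0.3100), p(B) = (0.3100, 0.3900, 0.3000).
I(A;B) = H(A) + H(B) − H(A,B).
H(A) = 1.5780, H(B) = 1.5747, H(A,B) = 2.8634.
I(A;B) = 1.5780 + 1.5747 − 2.8634 = 0.289 bits.

0.289 bits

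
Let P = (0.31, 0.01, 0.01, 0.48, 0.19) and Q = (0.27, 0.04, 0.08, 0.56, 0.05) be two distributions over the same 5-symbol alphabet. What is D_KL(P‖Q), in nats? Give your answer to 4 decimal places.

0.1878 nats

D(P‖Q) = Σ p·ln(p/q).
  0.31·ln(0.31/0.27) = 0.04283
  0.01·ln(0.01/0.04) = -0.01386
  0.01·ln(0.01/0.08) = -0.02079
  0.48·ln(0.48/0.56) = -0.07399
  0.19·ln(0.19/0.05) = 0.25365
D(P‖Q) = 0.1878 nats.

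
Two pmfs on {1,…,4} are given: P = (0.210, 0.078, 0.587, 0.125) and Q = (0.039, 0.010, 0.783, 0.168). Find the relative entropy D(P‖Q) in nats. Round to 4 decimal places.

0.3077 nats

D(P‖Q) = Σ p·ln(p/q).
  0.210·ln(0.210/0.039) = 0.35354
  0.078·ln(0.078/0.010) = 0.16022
  0.587·ln(0.587/0.783) = -0.16912
  0.125·ln(0.125/0.168) = -0.03696
D(P‖Q) = 0.3077 nats.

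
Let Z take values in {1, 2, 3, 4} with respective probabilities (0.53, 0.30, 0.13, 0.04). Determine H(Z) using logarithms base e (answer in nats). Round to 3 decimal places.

H(Z) = −Σ p·ln p.
  −(0.53)·ln(0.53) = 0.3365
  −(0.30)·ln(0.30) = 0.3612
  −(0.13)·ln(0.13) = 0.2652
  −(0.04)·ln(0.04) = 0.1288
Sum: 0.3365 + 0.3612 + 0.2652 + 0.1288 = 1.092 nats.

1.092 nats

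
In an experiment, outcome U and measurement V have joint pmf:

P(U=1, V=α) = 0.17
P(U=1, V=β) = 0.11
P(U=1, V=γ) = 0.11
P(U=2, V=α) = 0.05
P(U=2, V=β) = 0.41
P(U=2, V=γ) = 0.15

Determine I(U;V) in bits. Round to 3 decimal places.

Marginals: p(U) = (0.3900, 0.6100), p(V) = (0.2200, 0.5200, 0.2600).
I(U;V) = H(U) + H(V) − H(U,V).
H(U) = 0.9648, H(V) = 1.4764, H(U,V) = 2.2892.
I(U;V) = 0.9648 + 1.4764 − 2.2892 = 0.152 bits.

0.152 bits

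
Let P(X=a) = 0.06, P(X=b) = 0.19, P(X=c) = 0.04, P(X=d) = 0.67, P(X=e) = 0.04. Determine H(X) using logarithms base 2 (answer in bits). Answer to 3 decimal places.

1.457 bits

H(X) = −Σ p·log₂ p.
  −(0.06)·log₂(0.06) = 0.2435
  −(0.19)·log₂(0.19) = 0.4552
  −(0.04)·log₂(0.04) = 0.1858
  −(0.67)·log₂(0.67) = 0.3871
  −(0.04)·log₂(0.04) = 0.1858
Sum: 0.2435 + 0.4552 + 0.1858 + 0.3871 + 0.1858 = 1.457 bits.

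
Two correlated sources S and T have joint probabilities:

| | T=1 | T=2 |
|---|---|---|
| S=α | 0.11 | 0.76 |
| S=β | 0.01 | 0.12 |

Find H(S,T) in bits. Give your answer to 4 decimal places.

H(S,T) = −Σ p(x,y)·log₂ p(x,y) over all 4 cells.
  cell (α,1): −0.11·log₂0.11 = 0.35029
  cell (α,2): −0.76·log₂0.76 = 0.30091
  cell (β,1): −0.01·log₂0.01 = 0.06644
  cell (β,2): −0.12·log₂0.12 = 0.36707
Sum = 1.0847 bits.

1.0847 bits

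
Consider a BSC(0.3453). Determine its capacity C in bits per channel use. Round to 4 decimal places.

Binary symmetric channel: C = 1 − h₂(ε) where h₂ is the binary entropy function.
h₂(0.3453) = −0.3453·log₂0.3453 − 0.6547·log₂0.6547 = 0.9298.
C = 1 − 0.9298 = 0.0702 bits per channel use.

0.0702 bits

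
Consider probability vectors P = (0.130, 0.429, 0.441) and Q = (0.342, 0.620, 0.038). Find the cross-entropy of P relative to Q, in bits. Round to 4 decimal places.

H(P,Q) = −Σ p·log₂ q.
  −0.130·log₂(0.342) = 0.20123
  −0.429·log₂(0.620) = 0.29586
  −0.441·log₂(0.038) = 2.08057
H(P,Q) = 2.5777 bits.

2.5777 bits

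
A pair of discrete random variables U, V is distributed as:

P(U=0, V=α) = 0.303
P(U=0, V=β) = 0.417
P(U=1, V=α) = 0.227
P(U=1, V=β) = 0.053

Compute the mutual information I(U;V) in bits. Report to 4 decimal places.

Marginals: p(U) = (0.7200, 0.2800), p(V) = (0.5300, 0.4700).
I(U;V) = H(U) + H(V) − H(U,V).
H(U) = 0.8555, H(V) = 0.9974, H(U,V) = 1.7584.
I(U;V) = 0.8555 + 0.9974 − 1.7584 = 0.0945 bits.

0.0945 bits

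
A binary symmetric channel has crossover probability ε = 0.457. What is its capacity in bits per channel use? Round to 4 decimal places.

Binary symmetric channel: C = 1 − h₂(ε) where h₂ is the binary entropy function.
h₂(0.457) = −0.457·log₂0.457 − 0.543·log₂0.543 = 0.9947.
C = 1 − 0.9947 = 0.0053 bits per channel use.

0.0053 bits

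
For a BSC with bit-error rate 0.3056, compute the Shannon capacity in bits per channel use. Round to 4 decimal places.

Binary symmetric channel: C = 1 − h₂(ε) where h₂ is the binary entropy function.
h₂(0.3056) = −0.3056·log₂0.3056 − 0.6944·log₂0.6944 = 0.8880.
C = 1 − 0.8880 = 0.1120 bits per channel use.

0.1120 bits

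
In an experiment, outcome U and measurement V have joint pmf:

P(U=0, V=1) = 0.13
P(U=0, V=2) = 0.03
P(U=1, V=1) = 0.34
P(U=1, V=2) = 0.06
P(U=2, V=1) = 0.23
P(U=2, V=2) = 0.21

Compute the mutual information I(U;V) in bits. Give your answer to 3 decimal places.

0.087 bits

Marginals: p(U) = (0.1600, 0.4000, 0.4400), p(V) = (0.7000, 0.3000).
I(U;V) = Σ p(x,y)·log₂[p(x,y)/(p(x)p(y))].
  (0,1): 0.13·log₂(1.1607) = 0.0280
  (0,2): 0.03·log₂(0.6250) = -0.0203
  (1,1): 0.34·log₂(1.2143) = 0.0952
  (1,2): 0.06·log₂(0.5000) = -0.0600
  (2,1): 0.23·log₂(0.7468) = -0.0969
  (2,2): 0.21·log₂(1.5909) = 0.1407
Sum = 0.087 bits.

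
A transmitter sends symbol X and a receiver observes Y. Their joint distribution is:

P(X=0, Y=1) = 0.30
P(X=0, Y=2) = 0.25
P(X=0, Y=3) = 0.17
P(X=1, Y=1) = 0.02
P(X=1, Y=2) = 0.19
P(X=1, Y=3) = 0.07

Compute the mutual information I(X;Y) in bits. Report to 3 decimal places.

0.104 bits

Marginals: p(X) = (0.7200, 0.2800), p(Y) = (0.3200, 0.4400, 0.2400).
I(X;Y) = H(X) + H(Y) − H(X,Y).
H(X) = 0.8555, H(Y) = 1.5413, H(X,Y) = 2.2923.
I(X;Y) = 0.8555 + 1.5413 − 2.2923 = 0.104 bits.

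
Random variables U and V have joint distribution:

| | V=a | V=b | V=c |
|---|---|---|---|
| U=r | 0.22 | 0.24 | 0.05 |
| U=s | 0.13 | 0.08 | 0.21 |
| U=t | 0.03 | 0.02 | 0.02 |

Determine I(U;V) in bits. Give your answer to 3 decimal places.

Marginals: p(U) = (0.5100, 0.4200, 0.0700), p(V) = (0.3800, 0.3400, 0.2800).
I(U;V) = H(U) + H(V) − H(U,V).
H(U) = 1.2896, H(V) = 1.5738, H(U,V) = 2.7153.
I(U;V) = 1.2896 + 1.5738 − 2.7153 = 0.148 bits.

0.148 bits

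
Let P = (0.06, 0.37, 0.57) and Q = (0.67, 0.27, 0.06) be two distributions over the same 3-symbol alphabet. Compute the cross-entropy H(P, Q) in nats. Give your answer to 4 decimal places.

2.1121 nats

H(P,Q) = −Σ p·ln q.
  −0.06·ln(0.67) = 0.02403
  −0.37·ln(0.27) = 0.48445
  −0.57·ln(0.06) = 1.60364
H(P,Q) = 2.1121 nats.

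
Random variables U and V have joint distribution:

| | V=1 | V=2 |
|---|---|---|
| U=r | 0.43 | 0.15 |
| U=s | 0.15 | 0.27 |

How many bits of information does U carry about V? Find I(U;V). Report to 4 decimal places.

Marginals: p(U) = (0.5800, 0.4200), p(V) = (0.5800, 0.4200).
I(U;V) = Σ p(x,y)·log₂[p(x,y)/(p(x)p(y))].
  (r,1): 0.43·log₂(1.2782) = 0.15229
  (r,2): 0.15·log₂(0.6158) = -0.10493
  (s,1): 0.15·log₂(0.6158) = -0.10493
  (s,2): 0.27·log₂(1.5306) = 0.16581
Sum = 0.1082 bits.

0.1082 bits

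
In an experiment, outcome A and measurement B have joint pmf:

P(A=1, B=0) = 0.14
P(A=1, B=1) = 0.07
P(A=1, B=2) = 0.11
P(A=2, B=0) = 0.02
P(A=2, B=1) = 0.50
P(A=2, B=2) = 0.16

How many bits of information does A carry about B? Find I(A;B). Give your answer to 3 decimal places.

Marginals: p(A) = (0.3200, 0.6800), p(B) = (0.1600, 0.5700, 0.2700).
I(A;B) = H(A) + H(B) − H(A,B).
H(A) = 0.9044, H(B) = 1.3953, H(A,B) = 2.0518.
I(A;B) = 0.9044 + 1.3953 − 2.0518 = 0.248 bits.

0.248 bits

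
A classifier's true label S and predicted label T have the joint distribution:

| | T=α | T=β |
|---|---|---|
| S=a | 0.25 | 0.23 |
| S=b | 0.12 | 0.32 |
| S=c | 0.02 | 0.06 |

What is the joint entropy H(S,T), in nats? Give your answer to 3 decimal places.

1.551 nats

H(S,T) = −Σ p(x,y)·ln p(x,y) over all 6 cells.
  cell (a,α): −0.25·ln0.25 = 0.3466
  cell (a,β): −0.23·ln0.23 = 0.3380
  cell (b,α): −0.12·ln0.12 = 0.2544
  cell (b,β): −0.32·ln0.32 = 0.3646
  cell (c,α): −0.02·ln0.02 = 0.0782
  cell (c,β): −0.06·ln0.06 = 0.1688
Sum = 1.551 nats.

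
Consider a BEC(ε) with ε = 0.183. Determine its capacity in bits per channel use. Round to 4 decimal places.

Binary erasure channel: capacity C = 1 − ε.
C = 1 − 0.183 = 0.8170 bits per channel use.

0.8170 bits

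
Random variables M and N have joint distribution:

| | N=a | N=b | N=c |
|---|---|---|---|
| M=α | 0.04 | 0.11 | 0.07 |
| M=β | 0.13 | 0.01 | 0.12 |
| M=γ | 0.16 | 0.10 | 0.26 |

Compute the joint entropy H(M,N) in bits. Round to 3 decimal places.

2.881 bits

H(M,N) = −Σ p(x,y)·log₂ p(x,y) over all 9 cells.
  cell (α,a): −0.04·log₂0.04 = 0.1858
  cell (α,b): −0.11·log₂0.11 = 0.3503
  cell (α,c): −0.07·log₂0.07 = 0.2686
  cell (β,a): −0.13·log₂0.13 = 0.3826
  cell (β,b): −0.01·log₂0.01 = 0.0664
  cell (β,c): −0.12·log₂0.12 = 0.3671
  cell (γ,a): −0.16·log₂0.16 = 0.4230
  cell (γ,b): −0.10·log₂0.10 = 0.3322
  cell (γ,c): −0.26·log₂0.26 = 0.5053
Sum = 2.881 bits.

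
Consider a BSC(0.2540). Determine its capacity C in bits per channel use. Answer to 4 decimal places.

0.1824 bits

Binary symmetric channel: C = 1 − h₂(ε) where h₂ is the binary entropy function.
h₂(0.2540) = −0.2540·log₂0.2540 − 0.7460·log₂0.7460 = 0.8176.
C = 1 − 0.8176 = 0.1824 bits per channel use.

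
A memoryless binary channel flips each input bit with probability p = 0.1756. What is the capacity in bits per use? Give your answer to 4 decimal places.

Binary symmetric channel: C = 1 − h₂(ε) where h₂ is the binary entropy function.
h₂(0.1756) = −0.1756·log₂0.1756 − 0.8244·log₂0.8244 = 0.6704.
C = 1 − 0.6704 = 0.3296 bits per channel use.

0.3296 bits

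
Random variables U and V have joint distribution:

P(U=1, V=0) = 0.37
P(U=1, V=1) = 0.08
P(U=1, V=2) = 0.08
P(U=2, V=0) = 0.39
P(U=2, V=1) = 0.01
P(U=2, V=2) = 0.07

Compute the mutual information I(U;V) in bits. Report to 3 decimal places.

Marginals: p(U) = (0.5300, 0.4700), p(V) = (0.7600, 0.0900, 0.1500).
I(U;V) = Σ p(x,y)·log₂[p(x,y)/(p(x)p(y))].
  (1,0): 0.37·log₂(0.9186) = -0.0453
  (1,1): 0.08·log₂(1.6771) = 0.0597
  (1,2): 0.08·log₂(1.0063) = 0.0007
  (2,0): 0.39·log₂(1.0918) = 0.0494
  (2,1): 0.01·log₂(0.2364) = -0.0208
  (2,2): 0.07·log₂(0.9929) = -0.0007
Sum = 0.043 bits.

0.043 bits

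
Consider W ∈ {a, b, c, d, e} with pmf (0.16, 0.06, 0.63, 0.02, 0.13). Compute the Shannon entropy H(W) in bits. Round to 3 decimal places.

1.582 bits

H(W) = −Σ p·log₂ p.
  −(0.16)·log₂(0.16) = 0.4230
  −(0.06)·log₂(0.06) = 0.2435
  −(0.63)·log₂(0.63) = 0.4199
  −(0.02)·log₂(0.02) = 0.1129
  −(0.13)·log₂(0.13) = 0.3826
Sum: 0.4230 + 0.2435 + 0.4199 + 0.1129 + 0.3826 = 1.582 bits.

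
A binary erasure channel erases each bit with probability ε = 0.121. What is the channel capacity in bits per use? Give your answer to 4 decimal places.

Binary erasure channel: capacity C = 1 − ε.
C = 1 − 0.121 = 0.8790 bits per channel use.

0.8790 bits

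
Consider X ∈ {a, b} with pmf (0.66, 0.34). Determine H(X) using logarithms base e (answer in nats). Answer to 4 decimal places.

H(X) = −Σ p·ln p.
  −(0.66)·ln(0.66) = 0.27424
  −(0.34)·ln(0.34) = 0.36680
Sum: 0.27424 + 0.36680 = 0.6410 nats.

0.6410 nats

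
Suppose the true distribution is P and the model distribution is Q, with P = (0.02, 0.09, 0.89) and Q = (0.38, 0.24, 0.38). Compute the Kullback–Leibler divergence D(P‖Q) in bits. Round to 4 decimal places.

0.8804 bits

D(P‖Q) = Σ p·log₂(p/q).
  0.02·log₂(0.02/0.38) = -0.08496
  0.09·log₂(0.09/0.24) = -0.12735
  0.89·log₂(0.89/0.38) = 1.09275
D(P‖Q) = 0.8804 bits.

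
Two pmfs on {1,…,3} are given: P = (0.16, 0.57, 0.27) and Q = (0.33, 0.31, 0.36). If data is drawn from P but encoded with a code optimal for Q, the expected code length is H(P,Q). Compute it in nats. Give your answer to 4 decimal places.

H(P,Q) = −Σ p·ln q.
  −0.16·ln(0.33) = 0.17739
  −0.57·ln(0.31) = 0.66757
  −0.27·ln(0.36) = 0.27585
H(P,Q) = 1.1208 nats.

1.1208 nats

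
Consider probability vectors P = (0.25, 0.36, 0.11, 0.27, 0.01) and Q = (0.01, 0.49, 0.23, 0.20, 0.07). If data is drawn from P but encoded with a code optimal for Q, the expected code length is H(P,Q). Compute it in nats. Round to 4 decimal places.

2.0309 nats

H(P,Q) = −Σ p·ln q.
  −0.25·ln(0.01) = 1.15129
  −0.36·ln(0.49) = 0.25681
  −0.11·ln(0.23) = 0.16166
  −0.27·ln(0.20) = 0.43455
  −0.01·ln(0.07) = 0.02659
H(P,Q) = 2.0309 nats.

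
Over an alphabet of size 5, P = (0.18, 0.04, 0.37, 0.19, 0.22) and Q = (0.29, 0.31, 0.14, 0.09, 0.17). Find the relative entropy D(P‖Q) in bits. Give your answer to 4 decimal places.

D(P‖Q) = Σ p·log₂(p/q).
  0.18·log₂(0.18/0.29) = -0.12385
  0.04·log₂(0.04/0.31) = -0.11817
  0.37·log₂(0.37/0.14) = 0.51878
  0.19·log₂(0.19/0.09) = 0.20482
  0.22·log₂(0.22/0.17) = 0.08183
D(P‖Q) = 0.5634 bits.

0.5634 bits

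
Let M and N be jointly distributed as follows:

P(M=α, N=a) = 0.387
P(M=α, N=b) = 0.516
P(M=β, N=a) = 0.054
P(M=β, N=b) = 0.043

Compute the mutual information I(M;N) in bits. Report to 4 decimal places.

Marginals: p(M) = (0.9030, 0.0970), p(N) = (0.4410, 0.5590).
I(M;N) = Σ p(x,y)·log₂[p(x,y)/(p(x)p(y))].
  (α,a): 0.387·log₂(0.9718) = -0.01596
  (α,b): 0.516·log₂(1.0222) = 0.01637
  (β,a): 0.054·log₂(1.2624) = 0.01815
  (β,b): 0.043·log₂(0.7930) = -0.01439
Sum = 0.0042 bits.

0.0042 bits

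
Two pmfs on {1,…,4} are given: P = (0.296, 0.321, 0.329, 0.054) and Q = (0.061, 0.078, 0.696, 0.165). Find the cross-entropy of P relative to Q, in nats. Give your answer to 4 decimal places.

1.8633 nats

H(P,Q) = −Σ p·ln q.
  −0.296·ln(0.061) = 0.82788
  −0.321·ln(0.078) = 0.81889
  −0.329·ln(0.696) = 0.11923
  −0.054·ln(0.165) = 0.09730
H(P,Q) = 1.8633 nats.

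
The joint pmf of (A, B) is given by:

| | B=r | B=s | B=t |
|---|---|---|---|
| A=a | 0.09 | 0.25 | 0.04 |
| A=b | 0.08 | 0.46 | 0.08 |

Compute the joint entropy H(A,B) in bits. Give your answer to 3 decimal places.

H(A,B) = −Σ p(x,y)·log₂ p(x,y) over all 6 cells.
  cell (a,r): −0.09·log₂0.09 = 0.3127
  cell (a,s): −0.25·log₂0.25 = 0.5000
  cell (a,t): −0.04·log₂0.04 = 0.1858
  cell (b,r): −0.08·log₂0.08 = 0.2915
  cell (b,s): −0.46·log₂0.46 = 0.5153
  cell (b,t): −0.08·log₂0.08 = 0.2915
Sum = 2.097 bits.

2.097 bits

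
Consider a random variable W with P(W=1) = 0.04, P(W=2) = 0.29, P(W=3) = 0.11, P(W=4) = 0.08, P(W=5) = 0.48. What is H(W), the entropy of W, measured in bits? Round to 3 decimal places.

H(W) = −Σ p·log₂ p.
  −(0.04)·log₂(0.04) = 0.1858
  −(0.29)·log₂(0.29) = 0.5179
  −(0.11)·log₂(0.11) = 0.3503
  −(0.08)·log₂(0.08) = 0.2915
  −(0.48)·log₂(0.48) = 0.5083
Sum: 0.1858 + 0.5179 + 0.3503 + 0.2915 + 0.5083 = 1.854 bits.

1.854 bits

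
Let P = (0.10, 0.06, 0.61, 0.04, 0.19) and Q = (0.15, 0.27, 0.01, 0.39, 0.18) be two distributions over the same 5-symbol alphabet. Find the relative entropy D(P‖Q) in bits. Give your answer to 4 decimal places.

D(P‖Q) = Σ p·log₂(p/q).
  0.10·log₂(0.10/0.15) = -0.05850
  0.06·log₂(0.06/0.27) = -0.13020
  0.61·log₂(0.61/0.01) = 3.61775
  0.04·log₂(0.04/0.39) = -0.13142
  0.19·log₂(0.19/0.18) = 0.01482
D(P‖Q) = 3.3125 bits.

3.3125 bits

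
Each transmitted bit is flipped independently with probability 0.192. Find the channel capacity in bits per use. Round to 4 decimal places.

Binary symmetric channel: C = 1 − h₂(ε) where h₂ is the binary entropy function.
h₂(0.192) = −0.192·log₂0.192 − 0.808·log₂0.808 = 0.7056.
C = 1 − 0.7056 = 0.2944 bits per channel use.

0.2944 bits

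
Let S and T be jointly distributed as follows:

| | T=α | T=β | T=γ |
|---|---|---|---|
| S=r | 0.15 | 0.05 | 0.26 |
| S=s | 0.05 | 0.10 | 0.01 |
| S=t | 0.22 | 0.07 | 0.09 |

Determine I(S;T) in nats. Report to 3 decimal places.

Marginals: p(S) = (0.4600, 0.1600, 0.3800), p(T) = (0.4200, 0.2200, 0.3600).
I(S;T) = H(S) + H(T) − H(S,T).
H(S) = 1.0181, H(T) = 1.0653, H(S,T) = 1.9467.
I(S;T) = 1.0181 + 1.0653 − 1.9467 = 0.137 nats.

0.137 nats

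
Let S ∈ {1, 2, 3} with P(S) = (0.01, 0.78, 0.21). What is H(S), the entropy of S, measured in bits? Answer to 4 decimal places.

H(S) = −Σ p·log₂ p.
  −(0.01)·log₂(0.01) = 0.06644
  −(0.78)·log₂(0.78) = 0.27959
  −(0.21)·log₂(0.21) = 0.47282
Sum: 0.06644 + 0.27959 + 0.47282 = 0.8189 bits.

0.8189 bits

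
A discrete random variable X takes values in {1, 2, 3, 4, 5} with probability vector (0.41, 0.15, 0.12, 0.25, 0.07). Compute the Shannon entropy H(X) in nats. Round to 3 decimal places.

H(X) = −Σ p·ln p.
  −(0.41)·ln(0.41) = 0.3656
  −(0.15)·ln(0.15) = 0.2846
  −(0.12)·ln(0.12) = 0.2544
  −(0.25)·ln(0.25) = 0.3466
  −(0.07)·ln(0.07) = 0.1861
Sum: 0.3656 + 0.2846 + 0.2544 + 0.3466 + 0.1861 = 1.437 nats.

1.437 nats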